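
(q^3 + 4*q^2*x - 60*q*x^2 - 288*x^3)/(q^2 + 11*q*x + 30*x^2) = (q^2 - 2*q*x - 48*x^2)/(q + 5*x)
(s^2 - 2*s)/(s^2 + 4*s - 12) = s/(s + 6)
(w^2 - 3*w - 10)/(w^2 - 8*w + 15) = (w + 2)/(w - 3)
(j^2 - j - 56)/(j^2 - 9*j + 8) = (j + 7)/(j - 1)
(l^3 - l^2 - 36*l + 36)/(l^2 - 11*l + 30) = (l^2 + 5*l - 6)/(l - 5)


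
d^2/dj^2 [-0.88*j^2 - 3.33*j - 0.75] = -1.76000000000000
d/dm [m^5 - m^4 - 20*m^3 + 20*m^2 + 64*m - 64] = 5*m^4 - 4*m^3 - 60*m^2 + 40*m + 64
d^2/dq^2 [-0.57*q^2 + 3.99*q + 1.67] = -1.14000000000000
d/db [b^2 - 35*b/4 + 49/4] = 2*b - 35/4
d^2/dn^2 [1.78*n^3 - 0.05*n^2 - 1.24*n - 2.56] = 10.68*n - 0.1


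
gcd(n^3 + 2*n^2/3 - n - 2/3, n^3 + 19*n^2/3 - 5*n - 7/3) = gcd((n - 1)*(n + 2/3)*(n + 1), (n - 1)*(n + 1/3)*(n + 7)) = n - 1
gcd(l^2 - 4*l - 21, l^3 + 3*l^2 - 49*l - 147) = l^2 - 4*l - 21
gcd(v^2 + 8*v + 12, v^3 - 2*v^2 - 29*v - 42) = v + 2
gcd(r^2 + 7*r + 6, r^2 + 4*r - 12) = r + 6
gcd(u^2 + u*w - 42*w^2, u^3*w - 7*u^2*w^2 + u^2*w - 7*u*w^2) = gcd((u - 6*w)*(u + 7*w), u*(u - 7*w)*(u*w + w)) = 1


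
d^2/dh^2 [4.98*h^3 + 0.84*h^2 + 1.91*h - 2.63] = 29.88*h + 1.68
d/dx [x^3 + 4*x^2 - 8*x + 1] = 3*x^2 + 8*x - 8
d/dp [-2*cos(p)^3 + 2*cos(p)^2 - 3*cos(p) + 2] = (6*cos(p)^2 - 4*cos(p) + 3)*sin(p)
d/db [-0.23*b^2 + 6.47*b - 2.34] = 6.47 - 0.46*b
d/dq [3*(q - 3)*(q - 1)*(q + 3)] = 9*q^2 - 6*q - 27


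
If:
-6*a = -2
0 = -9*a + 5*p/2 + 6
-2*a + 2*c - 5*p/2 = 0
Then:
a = 1/3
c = -7/6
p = -6/5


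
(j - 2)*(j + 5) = j^2 + 3*j - 10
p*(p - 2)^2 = p^3 - 4*p^2 + 4*p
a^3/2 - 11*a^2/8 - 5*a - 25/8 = (a/2 + 1/2)*(a - 5)*(a + 5/4)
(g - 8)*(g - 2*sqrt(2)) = g^2 - 8*g - 2*sqrt(2)*g + 16*sqrt(2)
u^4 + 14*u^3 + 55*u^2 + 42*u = u*(u + 1)*(u + 6)*(u + 7)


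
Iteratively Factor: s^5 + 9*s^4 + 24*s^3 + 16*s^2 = (s)*(s^4 + 9*s^3 + 24*s^2 + 16*s) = s^2*(s^3 + 9*s^2 + 24*s + 16) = s^2*(s + 1)*(s^2 + 8*s + 16) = s^2*(s + 1)*(s + 4)*(s + 4)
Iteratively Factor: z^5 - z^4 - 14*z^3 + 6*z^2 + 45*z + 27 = (z + 1)*(z^4 - 2*z^3 - 12*z^2 + 18*z + 27) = (z + 1)*(z + 3)*(z^3 - 5*z^2 + 3*z + 9) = (z - 3)*(z + 1)*(z + 3)*(z^2 - 2*z - 3) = (z - 3)^2*(z + 1)*(z + 3)*(z + 1)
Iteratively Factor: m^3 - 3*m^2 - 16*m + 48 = (m - 3)*(m^2 - 16) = (m - 3)*(m + 4)*(m - 4)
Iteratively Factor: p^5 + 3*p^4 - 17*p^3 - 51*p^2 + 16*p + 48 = (p + 4)*(p^4 - p^3 - 13*p^2 + p + 12) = (p + 3)*(p + 4)*(p^3 - 4*p^2 - p + 4) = (p - 4)*(p + 3)*(p + 4)*(p^2 - 1) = (p - 4)*(p + 1)*(p + 3)*(p + 4)*(p - 1)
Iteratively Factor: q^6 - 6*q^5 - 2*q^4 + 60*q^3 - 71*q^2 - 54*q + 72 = (q + 1)*(q^5 - 7*q^4 + 5*q^3 + 55*q^2 - 126*q + 72) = (q - 1)*(q + 1)*(q^4 - 6*q^3 - q^2 + 54*q - 72) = (q - 3)*(q - 1)*(q + 1)*(q^3 - 3*q^2 - 10*q + 24) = (q - 3)*(q - 2)*(q - 1)*(q + 1)*(q^2 - q - 12) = (q - 3)*(q - 2)*(q - 1)*(q + 1)*(q + 3)*(q - 4)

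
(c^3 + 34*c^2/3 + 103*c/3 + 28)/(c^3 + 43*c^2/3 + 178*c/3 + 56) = (c + 3)/(c + 6)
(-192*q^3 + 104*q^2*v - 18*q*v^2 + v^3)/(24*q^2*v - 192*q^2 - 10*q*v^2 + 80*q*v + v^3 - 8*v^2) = (-8*q + v)/(v - 8)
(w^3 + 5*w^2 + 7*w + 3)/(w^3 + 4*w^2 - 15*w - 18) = (w^2 + 4*w + 3)/(w^2 + 3*w - 18)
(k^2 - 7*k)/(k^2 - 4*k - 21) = k/(k + 3)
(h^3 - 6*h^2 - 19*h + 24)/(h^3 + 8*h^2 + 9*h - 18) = (h - 8)/(h + 6)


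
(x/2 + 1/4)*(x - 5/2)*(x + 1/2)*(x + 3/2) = x^4/2 - 9*x^2/4 - 2*x - 15/32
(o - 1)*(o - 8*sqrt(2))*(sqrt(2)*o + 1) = sqrt(2)*o^3 - 15*o^2 - sqrt(2)*o^2 - 8*sqrt(2)*o + 15*o + 8*sqrt(2)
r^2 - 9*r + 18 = (r - 6)*(r - 3)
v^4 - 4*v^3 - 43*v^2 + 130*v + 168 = (v - 7)*(v - 4)*(v + 1)*(v + 6)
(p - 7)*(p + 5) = p^2 - 2*p - 35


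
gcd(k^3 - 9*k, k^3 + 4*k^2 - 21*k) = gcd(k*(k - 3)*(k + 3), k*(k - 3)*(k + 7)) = k^2 - 3*k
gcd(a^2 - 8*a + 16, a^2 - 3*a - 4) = a - 4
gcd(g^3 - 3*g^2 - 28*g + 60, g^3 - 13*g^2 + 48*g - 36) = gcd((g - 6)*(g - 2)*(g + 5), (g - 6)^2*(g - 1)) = g - 6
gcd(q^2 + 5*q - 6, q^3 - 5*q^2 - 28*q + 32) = q - 1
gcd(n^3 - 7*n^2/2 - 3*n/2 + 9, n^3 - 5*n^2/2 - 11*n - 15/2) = n + 3/2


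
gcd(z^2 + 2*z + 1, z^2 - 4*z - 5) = z + 1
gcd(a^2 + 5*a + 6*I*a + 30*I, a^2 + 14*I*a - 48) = a + 6*I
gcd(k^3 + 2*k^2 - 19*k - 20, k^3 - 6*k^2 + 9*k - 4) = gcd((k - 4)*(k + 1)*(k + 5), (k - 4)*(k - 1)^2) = k - 4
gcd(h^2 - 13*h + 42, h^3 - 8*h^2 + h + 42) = h - 7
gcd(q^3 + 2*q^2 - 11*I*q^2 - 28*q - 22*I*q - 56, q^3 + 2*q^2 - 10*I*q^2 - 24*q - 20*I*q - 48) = q^2 + q*(2 - 4*I) - 8*I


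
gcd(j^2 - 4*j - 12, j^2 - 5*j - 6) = j - 6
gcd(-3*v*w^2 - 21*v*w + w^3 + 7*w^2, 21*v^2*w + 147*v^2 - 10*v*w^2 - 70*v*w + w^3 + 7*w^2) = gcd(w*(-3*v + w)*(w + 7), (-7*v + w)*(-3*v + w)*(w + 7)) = 3*v*w + 21*v - w^2 - 7*w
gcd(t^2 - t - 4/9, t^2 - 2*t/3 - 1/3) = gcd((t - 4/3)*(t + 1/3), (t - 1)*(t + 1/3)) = t + 1/3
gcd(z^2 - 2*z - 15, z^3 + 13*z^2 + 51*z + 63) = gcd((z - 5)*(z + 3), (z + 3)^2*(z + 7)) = z + 3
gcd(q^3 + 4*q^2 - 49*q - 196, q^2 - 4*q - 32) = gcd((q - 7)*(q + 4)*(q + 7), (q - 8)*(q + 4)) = q + 4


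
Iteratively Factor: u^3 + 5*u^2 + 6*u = (u)*(u^2 + 5*u + 6) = u*(u + 2)*(u + 3)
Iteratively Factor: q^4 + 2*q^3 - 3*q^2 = (q)*(q^3 + 2*q^2 - 3*q) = q*(q - 1)*(q^2 + 3*q) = q*(q - 1)*(q + 3)*(q)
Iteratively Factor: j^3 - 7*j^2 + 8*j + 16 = (j + 1)*(j^2 - 8*j + 16) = (j - 4)*(j + 1)*(j - 4)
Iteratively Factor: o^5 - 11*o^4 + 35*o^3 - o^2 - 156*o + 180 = (o + 2)*(o^4 - 13*o^3 + 61*o^2 - 123*o + 90) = (o - 3)*(o + 2)*(o^3 - 10*o^2 + 31*o - 30) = (o - 5)*(o - 3)*(o + 2)*(o^2 - 5*o + 6) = (o - 5)*(o - 3)*(o - 2)*(o + 2)*(o - 3)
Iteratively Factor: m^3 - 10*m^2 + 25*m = (m - 5)*(m^2 - 5*m) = m*(m - 5)*(m - 5)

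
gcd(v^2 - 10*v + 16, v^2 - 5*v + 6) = v - 2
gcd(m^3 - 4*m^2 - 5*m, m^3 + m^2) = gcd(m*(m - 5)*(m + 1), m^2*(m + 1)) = m^2 + m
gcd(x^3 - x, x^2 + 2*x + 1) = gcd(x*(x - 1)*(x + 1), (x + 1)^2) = x + 1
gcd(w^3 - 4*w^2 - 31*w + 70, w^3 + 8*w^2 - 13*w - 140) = w + 5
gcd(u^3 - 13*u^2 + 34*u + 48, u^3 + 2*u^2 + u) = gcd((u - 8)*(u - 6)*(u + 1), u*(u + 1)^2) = u + 1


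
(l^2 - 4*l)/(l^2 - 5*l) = (l - 4)/(l - 5)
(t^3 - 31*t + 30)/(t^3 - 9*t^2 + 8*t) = (t^2 + t - 30)/(t*(t - 8))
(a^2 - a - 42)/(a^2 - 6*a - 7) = (a + 6)/(a + 1)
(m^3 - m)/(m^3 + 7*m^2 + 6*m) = (m - 1)/(m + 6)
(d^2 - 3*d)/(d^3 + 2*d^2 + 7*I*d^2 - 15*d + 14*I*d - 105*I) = d/(d^2 + d*(5 + 7*I) + 35*I)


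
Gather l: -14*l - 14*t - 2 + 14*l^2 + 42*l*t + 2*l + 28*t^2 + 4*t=14*l^2 + l*(42*t - 12) + 28*t^2 - 10*t - 2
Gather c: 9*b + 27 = 9*b + 27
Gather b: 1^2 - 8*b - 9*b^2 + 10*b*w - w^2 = -9*b^2 + b*(10*w - 8) - w^2 + 1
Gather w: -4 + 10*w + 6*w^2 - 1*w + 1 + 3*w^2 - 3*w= 9*w^2 + 6*w - 3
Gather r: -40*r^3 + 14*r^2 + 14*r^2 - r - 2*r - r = -40*r^3 + 28*r^2 - 4*r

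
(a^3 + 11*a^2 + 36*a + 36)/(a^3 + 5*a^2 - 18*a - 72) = (a + 2)/(a - 4)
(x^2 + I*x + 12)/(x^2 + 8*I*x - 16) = (x - 3*I)/(x + 4*I)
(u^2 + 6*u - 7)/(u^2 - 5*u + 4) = (u + 7)/(u - 4)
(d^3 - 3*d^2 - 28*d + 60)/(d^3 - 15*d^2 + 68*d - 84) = (d + 5)/(d - 7)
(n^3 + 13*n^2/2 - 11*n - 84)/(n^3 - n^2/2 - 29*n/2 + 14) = (n + 6)/(n - 1)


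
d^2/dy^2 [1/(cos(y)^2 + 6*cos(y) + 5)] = (-8*sin(y)^4 + 36*sin(y)^2 + 105*cos(y) - 9*cos(3*y) + 96)/(2*(cos(y) + 1)^3*(cos(y) + 5)^3)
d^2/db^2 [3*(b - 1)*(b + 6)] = 6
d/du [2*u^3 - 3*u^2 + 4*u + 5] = 6*u^2 - 6*u + 4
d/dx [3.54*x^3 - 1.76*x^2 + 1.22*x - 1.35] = 10.62*x^2 - 3.52*x + 1.22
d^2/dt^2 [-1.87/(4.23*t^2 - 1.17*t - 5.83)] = (-66.919446*t^2 + 18.509634*t + 1.87*(8.46*t - 1.17)*(16.92*t - 2.34) + 92.231766)/(-4.23*t^2 + 1.17*t + 5.83)^3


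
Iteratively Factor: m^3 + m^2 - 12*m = (m - 3)*(m^2 + 4*m) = (m - 3)*(m + 4)*(m)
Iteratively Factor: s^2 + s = (s + 1)*(s)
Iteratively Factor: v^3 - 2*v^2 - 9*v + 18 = (v - 3)*(v^2 + v - 6) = (v - 3)*(v - 2)*(v + 3)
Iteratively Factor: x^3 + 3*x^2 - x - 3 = (x - 1)*(x^2 + 4*x + 3) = (x - 1)*(x + 1)*(x + 3)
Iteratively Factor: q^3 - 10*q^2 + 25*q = (q - 5)*(q^2 - 5*q) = (q - 5)^2*(q)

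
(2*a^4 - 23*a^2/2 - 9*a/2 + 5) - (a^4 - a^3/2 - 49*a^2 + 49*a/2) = a^4 + a^3/2 + 75*a^2/2 - 29*a + 5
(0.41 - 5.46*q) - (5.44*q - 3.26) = 3.67 - 10.9*q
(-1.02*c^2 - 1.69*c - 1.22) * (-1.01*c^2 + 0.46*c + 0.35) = 1.0302*c^4 + 1.2377*c^3 + 0.0978000000000001*c^2 - 1.1527*c - 0.427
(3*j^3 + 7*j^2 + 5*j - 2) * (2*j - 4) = 6*j^4 + 2*j^3 - 18*j^2 - 24*j + 8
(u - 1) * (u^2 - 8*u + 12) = u^3 - 9*u^2 + 20*u - 12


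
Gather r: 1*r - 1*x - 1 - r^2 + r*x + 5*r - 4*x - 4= -r^2 + r*(x + 6) - 5*x - 5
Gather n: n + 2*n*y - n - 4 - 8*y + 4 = 2*n*y - 8*y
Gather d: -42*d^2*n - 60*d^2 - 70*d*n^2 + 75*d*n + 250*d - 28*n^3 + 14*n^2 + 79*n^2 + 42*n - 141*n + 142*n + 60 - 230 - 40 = d^2*(-42*n - 60) + d*(-70*n^2 + 75*n + 250) - 28*n^3 + 93*n^2 + 43*n - 210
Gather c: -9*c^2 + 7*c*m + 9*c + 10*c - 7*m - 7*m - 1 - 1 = -9*c^2 + c*(7*m + 19) - 14*m - 2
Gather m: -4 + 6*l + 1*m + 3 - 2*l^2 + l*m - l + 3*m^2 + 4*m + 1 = -2*l^2 + 5*l + 3*m^2 + m*(l + 5)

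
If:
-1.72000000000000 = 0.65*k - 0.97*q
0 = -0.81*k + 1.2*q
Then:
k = 362.11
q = 244.42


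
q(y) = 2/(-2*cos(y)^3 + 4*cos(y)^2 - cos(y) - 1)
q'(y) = 2*(-6*sin(y)*cos(y)^2 + 8*sin(y)*cos(y) - sin(y))/(-2*cos(y)^3 + 4*cos(y)^2 - cos(y) - 1)^2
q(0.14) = -200.53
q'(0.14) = 2913.86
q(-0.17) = -134.91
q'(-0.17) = -1626.44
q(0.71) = -6.06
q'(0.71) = 19.32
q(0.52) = -12.31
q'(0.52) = 53.58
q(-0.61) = -8.56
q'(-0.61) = -32.03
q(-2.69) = 0.44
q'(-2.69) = 0.54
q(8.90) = 0.48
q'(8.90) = -0.72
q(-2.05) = 3.94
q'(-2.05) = 41.10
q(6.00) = -46.65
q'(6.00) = -349.52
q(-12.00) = -10.14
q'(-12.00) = 40.76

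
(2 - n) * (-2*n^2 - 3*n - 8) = 2*n^3 - n^2 + 2*n - 16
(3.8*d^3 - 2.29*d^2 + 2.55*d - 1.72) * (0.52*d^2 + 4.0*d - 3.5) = 1.976*d^5 + 14.0092*d^4 - 21.134*d^3 + 17.3206*d^2 - 15.805*d + 6.02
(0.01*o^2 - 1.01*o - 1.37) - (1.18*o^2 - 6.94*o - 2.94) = -1.17*o^2 + 5.93*o + 1.57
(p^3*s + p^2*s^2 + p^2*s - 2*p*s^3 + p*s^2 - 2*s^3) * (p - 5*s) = p^4*s - 4*p^3*s^2 + p^3*s - 7*p^2*s^3 - 4*p^2*s^2 + 10*p*s^4 - 7*p*s^3 + 10*s^4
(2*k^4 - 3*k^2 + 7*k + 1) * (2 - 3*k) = -6*k^5 + 4*k^4 + 9*k^3 - 27*k^2 + 11*k + 2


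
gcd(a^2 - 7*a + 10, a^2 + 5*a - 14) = a - 2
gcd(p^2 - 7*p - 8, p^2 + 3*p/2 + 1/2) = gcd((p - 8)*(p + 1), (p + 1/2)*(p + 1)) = p + 1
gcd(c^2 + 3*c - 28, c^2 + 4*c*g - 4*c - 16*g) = c - 4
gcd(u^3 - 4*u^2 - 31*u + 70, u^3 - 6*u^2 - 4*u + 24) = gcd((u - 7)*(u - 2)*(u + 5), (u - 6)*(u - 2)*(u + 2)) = u - 2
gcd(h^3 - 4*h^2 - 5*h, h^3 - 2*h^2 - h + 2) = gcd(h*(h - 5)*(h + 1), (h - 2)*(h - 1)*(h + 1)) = h + 1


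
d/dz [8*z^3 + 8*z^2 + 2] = 8*z*(3*z + 2)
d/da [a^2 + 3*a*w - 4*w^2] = 2*a + 3*w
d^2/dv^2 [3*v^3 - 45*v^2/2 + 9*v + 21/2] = 18*v - 45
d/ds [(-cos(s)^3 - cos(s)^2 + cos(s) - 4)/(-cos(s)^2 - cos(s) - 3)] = (-sin(s)^4 + 2*sin(s)^2*cos(s) + 13*sin(s)^2 - 5)*sin(s)/(cos(s)^2 + cos(s) + 3)^2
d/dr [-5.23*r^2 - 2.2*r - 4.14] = -10.46*r - 2.2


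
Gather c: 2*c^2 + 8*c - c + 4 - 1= 2*c^2 + 7*c + 3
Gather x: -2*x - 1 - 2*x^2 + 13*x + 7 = -2*x^2 + 11*x + 6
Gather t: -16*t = -16*t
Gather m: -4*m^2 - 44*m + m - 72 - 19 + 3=-4*m^2 - 43*m - 88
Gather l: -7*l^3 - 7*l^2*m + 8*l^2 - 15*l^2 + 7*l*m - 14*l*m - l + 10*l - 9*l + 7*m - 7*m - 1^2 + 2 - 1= -7*l^3 + l^2*(-7*m - 7) - 7*l*m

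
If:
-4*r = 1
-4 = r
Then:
No Solution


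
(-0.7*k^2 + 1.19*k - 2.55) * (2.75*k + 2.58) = -1.925*k^3 + 1.4665*k^2 - 3.9423*k - 6.579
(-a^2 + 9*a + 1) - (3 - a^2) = 9*a - 2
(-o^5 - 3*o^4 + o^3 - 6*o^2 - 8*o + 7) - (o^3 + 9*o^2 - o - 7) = -o^5 - 3*o^4 - 15*o^2 - 7*o + 14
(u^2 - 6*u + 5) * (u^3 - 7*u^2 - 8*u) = u^5 - 13*u^4 + 39*u^3 + 13*u^2 - 40*u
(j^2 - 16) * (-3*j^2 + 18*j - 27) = -3*j^4 + 18*j^3 + 21*j^2 - 288*j + 432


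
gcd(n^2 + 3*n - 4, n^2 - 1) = n - 1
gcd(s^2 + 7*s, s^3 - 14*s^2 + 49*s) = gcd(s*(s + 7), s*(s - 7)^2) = s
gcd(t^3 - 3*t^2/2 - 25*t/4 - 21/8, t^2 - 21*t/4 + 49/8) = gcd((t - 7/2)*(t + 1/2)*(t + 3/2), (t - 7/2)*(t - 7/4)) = t - 7/2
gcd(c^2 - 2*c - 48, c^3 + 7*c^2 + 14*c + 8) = 1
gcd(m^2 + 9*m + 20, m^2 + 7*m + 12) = m + 4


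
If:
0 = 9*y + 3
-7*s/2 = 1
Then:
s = -2/7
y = -1/3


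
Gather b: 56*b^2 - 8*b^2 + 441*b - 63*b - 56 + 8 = 48*b^2 + 378*b - 48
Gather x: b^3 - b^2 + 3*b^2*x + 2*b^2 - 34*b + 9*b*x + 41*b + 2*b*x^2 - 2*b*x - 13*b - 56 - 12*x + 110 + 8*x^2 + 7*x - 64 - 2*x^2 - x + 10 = b^3 + b^2 - 6*b + x^2*(2*b + 6) + x*(3*b^2 + 7*b - 6)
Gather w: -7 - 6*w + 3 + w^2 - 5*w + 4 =w^2 - 11*w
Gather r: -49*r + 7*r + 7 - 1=6 - 42*r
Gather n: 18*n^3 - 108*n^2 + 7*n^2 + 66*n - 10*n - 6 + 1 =18*n^3 - 101*n^2 + 56*n - 5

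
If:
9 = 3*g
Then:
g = 3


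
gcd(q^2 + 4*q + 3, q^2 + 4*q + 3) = q^2 + 4*q + 3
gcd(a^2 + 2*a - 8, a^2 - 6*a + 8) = a - 2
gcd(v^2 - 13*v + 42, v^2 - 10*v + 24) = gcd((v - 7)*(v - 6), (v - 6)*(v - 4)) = v - 6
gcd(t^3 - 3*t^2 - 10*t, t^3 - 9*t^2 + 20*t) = t^2 - 5*t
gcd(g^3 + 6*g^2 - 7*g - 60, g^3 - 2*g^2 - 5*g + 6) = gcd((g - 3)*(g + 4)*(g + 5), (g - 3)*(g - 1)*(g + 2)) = g - 3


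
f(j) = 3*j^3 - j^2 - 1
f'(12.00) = 1272.00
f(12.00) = 5039.00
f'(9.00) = 711.00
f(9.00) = 2105.00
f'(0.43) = 0.80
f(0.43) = -0.95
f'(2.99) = 74.48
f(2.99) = 70.25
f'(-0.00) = 0.00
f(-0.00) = -1.00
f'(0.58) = 1.87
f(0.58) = -0.75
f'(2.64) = 57.45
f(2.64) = 47.23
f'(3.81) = 123.02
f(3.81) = 150.40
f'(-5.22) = 255.68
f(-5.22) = -454.96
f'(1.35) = 13.70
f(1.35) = 4.56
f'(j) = 9*j^2 - 2*j = j*(9*j - 2)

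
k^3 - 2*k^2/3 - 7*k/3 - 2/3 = (k - 2)*(k + 1/3)*(k + 1)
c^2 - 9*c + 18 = (c - 6)*(c - 3)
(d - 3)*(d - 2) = d^2 - 5*d + 6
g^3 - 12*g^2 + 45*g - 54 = (g - 6)*(g - 3)^2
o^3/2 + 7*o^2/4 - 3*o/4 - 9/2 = (o/2 + 1)*(o - 3/2)*(o + 3)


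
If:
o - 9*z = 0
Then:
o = 9*z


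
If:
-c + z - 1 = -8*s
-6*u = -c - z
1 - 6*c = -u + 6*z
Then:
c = 6/35 - z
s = 41/280 - z/4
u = 1/35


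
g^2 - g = g*(g - 1)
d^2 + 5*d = d*(d + 5)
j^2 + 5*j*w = j*(j + 5*w)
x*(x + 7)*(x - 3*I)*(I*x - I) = I*x^4 + 3*x^3 + 6*I*x^3 + 18*x^2 - 7*I*x^2 - 21*x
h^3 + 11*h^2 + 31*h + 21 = (h + 1)*(h + 3)*(h + 7)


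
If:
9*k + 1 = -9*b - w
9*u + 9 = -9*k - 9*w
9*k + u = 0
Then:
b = -17*w/72 - 17/72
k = w/8 + 1/8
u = -9*w/8 - 9/8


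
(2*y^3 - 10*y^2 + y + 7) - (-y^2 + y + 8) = 2*y^3 - 9*y^2 - 1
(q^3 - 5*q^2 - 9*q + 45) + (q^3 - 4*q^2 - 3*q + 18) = 2*q^3 - 9*q^2 - 12*q + 63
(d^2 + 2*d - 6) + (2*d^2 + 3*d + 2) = 3*d^2 + 5*d - 4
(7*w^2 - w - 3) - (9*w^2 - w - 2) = -2*w^2 - 1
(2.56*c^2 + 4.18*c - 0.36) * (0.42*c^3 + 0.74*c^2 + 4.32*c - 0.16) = 1.0752*c^5 + 3.65*c^4 + 14.0012*c^3 + 17.3816*c^2 - 2.224*c + 0.0576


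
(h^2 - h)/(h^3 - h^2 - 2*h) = (1 - h)/(-h^2 + h + 2)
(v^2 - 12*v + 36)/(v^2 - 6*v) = (v - 6)/v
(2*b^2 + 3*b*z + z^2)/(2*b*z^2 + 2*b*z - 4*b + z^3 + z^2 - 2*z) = (b + z)/(z^2 + z - 2)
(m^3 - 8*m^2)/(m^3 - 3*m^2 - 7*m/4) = 4*m*(8 - m)/(-4*m^2 + 12*m + 7)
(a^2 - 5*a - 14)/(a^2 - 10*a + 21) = (a + 2)/(a - 3)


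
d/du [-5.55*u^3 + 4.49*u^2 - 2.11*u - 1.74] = -16.65*u^2 + 8.98*u - 2.11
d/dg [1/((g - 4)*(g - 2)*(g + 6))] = (28 - 3*g^2)/(g^6 - 56*g^4 + 96*g^3 + 784*g^2 - 2688*g + 2304)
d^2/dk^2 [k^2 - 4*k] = 2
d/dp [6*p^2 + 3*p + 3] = 12*p + 3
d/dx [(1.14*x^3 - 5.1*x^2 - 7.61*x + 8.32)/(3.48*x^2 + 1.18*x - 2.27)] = (3.9672*x^4 + 2.6904*x^3 + 12.7014*x^2 - 34.7532*x + 7.4571)/(12.1104*x^4 + 8.2128*x^3 - 14.4068*x^2 - 5.3572*x + 5.1529)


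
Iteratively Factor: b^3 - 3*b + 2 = (b - 1)*(b^2 + b - 2) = (b - 1)*(b + 2)*(b - 1)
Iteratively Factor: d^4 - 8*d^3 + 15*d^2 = (d)*(d^3 - 8*d^2 + 15*d) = d*(d - 3)*(d^2 - 5*d) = d^2*(d - 3)*(d - 5)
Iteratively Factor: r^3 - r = (r)*(r^2 - 1) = r*(r - 1)*(r + 1)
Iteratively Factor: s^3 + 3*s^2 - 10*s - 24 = (s + 4)*(s^2 - s - 6) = (s + 2)*(s + 4)*(s - 3)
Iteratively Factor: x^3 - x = (x)*(x^2 - 1) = x*(x - 1)*(x + 1)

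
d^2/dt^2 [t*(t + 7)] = 2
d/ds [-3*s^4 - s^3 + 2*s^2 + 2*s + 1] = -12*s^3 - 3*s^2 + 4*s + 2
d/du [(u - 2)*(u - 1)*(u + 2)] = 3*u^2 - 2*u - 4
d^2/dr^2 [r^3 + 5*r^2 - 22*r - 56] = 6*r + 10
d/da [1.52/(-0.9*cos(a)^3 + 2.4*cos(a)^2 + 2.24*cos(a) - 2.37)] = (-4.104*cos(a)^2 + 7.296*cos(a) + 3.4048)*sin(a)/(0.9*cos(a)^3 - 2.4*cos(a)^2 - 2.24*cos(a) + 2.37)^2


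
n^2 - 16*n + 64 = (n - 8)^2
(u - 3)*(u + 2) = u^2 - u - 6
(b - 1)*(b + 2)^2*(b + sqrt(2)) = b^4 + sqrt(2)*b^3 + 3*b^3 + 3*sqrt(2)*b^2 - 4*b - 4*sqrt(2)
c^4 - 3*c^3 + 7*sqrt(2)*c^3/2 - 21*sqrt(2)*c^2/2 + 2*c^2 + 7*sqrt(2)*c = c*(c - 2)*(c - 1)*(c + 7*sqrt(2)/2)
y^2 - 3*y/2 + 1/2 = (y - 1)*(y - 1/2)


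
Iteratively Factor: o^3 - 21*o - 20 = (o + 1)*(o^2 - o - 20) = (o - 5)*(o + 1)*(o + 4)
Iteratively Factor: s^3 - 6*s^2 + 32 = (s - 4)*(s^2 - 2*s - 8) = (s - 4)*(s + 2)*(s - 4)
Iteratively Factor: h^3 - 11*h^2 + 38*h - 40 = (h - 5)*(h^2 - 6*h + 8) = (h - 5)*(h - 4)*(h - 2)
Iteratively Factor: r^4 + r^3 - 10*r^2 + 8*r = (r - 2)*(r^3 + 3*r^2 - 4*r) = (r - 2)*(r + 4)*(r^2 - r) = r*(r - 2)*(r + 4)*(r - 1)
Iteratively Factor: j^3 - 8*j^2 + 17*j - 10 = (j - 5)*(j^2 - 3*j + 2) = (j - 5)*(j - 1)*(j - 2)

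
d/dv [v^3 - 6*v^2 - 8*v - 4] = 3*v^2 - 12*v - 8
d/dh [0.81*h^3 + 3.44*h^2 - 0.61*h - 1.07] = 2.43*h^2 + 6.88*h - 0.61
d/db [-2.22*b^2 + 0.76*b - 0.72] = 0.76 - 4.44*b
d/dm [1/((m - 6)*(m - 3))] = (9 - 2*m)/(m^4 - 18*m^3 + 117*m^2 - 324*m + 324)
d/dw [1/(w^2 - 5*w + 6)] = (5 - 2*w)/(w^2 - 5*w + 6)^2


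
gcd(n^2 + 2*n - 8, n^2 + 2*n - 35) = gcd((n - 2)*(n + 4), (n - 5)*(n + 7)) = 1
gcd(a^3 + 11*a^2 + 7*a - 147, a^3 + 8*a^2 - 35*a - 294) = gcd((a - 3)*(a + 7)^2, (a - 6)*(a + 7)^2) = a^2 + 14*a + 49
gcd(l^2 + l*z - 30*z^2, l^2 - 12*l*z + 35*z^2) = -l + 5*z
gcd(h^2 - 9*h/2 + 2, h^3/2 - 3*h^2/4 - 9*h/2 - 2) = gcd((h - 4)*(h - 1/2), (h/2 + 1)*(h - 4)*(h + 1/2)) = h - 4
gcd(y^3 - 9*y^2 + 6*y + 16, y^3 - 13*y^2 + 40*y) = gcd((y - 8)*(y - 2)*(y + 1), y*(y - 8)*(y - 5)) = y - 8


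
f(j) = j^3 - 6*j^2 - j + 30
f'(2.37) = -12.59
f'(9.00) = 134.00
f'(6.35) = 43.77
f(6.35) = 37.76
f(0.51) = 28.06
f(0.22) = 29.50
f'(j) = 3*j^2 - 12*j - 1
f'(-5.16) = 140.80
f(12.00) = 882.00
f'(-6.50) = 203.75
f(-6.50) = -491.62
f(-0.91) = 25.19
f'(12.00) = 287.00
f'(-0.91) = 12.40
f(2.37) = 7.24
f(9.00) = 264.00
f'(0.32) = -4.53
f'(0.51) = -6.34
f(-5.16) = -261.98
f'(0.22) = -3.49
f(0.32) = 29.10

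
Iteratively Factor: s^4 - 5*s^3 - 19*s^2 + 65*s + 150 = (s + 2)*(s^3 - 7*s^2 - 5*s + 75) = (s - 5)*(s + 2)*(s^2 - 2*s - 15) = (s - 5)^2*(s + 2)*(s + 3)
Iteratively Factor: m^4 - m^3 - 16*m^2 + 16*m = (m - 4)*(m^3 + 3*m^2 - 4*m) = (m - 4)*(m - 1)*(m^2 + 4*m) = m*(m - 4)*(m - 1)*(m + 4)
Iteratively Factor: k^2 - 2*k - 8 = (k - 4)*(k + 2)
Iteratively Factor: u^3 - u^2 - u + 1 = (u - 1)*(u^2 - 1) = (u - 1)^2*(u + 1)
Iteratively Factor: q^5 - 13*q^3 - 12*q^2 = (q - 4)*(q^4 + 4*q^3 + 3*q^2) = q*(q - 4)*(q^3 + 4*q^2 + 3*q) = q*(q - 4)*(q + 3)*(q^2 + q) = q*(q - 4)*(q + 1)*(q + 3)*(q)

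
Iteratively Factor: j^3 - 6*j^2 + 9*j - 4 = (j - 1)*(j^2 - 5*j + 4) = (j - 1)^2*(j - 4)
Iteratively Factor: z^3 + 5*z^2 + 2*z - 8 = (z + 4)*(z^2 + z - 2) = (z - 1)*(z + 4)*(z + 2)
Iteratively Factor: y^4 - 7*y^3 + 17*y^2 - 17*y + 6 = (y - 2)*(y^3 - 5*y^2 + 7*y - 3) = (y - 2)*(y - 1)*(y^2 - 4*y + 3) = (y - 2)*(y - 1)^2*(y - 3)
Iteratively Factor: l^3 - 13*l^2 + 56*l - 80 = (l - 4)*(l^2 - 9*l + 20) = (l - 4)^2*(l - 5)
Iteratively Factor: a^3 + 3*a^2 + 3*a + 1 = (a + 1)*(a^2 + 2*a + 1) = (a + 1)^2*(a + 1)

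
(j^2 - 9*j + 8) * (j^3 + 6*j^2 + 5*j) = j^5 - 3*j^4 - 41*j^3 + 3*j^2 + 40*j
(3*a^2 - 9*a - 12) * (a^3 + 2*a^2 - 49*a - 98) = 3*a^5 - 3*a^4 - 177*a^3 + 123*a^2 + 1470*a + 1176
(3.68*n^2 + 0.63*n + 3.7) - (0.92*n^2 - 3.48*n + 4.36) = 2.76*n^2 + 4.11*n - 0.66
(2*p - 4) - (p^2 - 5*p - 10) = -p^2 + 7*p + 6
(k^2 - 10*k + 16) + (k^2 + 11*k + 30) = 2*k^2 + k + 46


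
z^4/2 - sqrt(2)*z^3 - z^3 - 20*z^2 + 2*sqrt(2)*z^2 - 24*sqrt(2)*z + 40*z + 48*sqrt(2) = (z/2 + sqrt(2))*(z - 2)*(z - 6*sqrt(2))*(z + 2*sqrt(2))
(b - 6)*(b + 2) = b^2 - 4*b - 12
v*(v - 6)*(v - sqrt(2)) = v^3 - 6*v^2 - sqrt(2)*v^2 + 6*sqrt(2)*v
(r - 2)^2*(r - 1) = r^3 - 5*r^2 + 8*r - 4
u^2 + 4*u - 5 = (u - 1)*(u + 5)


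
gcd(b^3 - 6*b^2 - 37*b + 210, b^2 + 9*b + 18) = b + 6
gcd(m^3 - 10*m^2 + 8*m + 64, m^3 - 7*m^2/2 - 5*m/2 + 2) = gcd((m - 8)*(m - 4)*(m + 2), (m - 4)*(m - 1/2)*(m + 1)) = m - 4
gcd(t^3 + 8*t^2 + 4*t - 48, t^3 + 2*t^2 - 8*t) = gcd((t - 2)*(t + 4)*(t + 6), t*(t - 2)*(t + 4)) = t^2 + 2*t - 8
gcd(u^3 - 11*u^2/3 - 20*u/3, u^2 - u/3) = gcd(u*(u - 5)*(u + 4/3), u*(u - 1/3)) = u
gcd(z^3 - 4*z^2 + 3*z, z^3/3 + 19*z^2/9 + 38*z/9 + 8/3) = 1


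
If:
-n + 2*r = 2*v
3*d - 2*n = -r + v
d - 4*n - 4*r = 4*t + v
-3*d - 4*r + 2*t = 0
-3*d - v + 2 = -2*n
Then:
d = -13/19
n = -26/19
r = 12/19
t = 9/38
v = 25/19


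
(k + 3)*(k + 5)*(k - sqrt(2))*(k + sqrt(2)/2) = k^4 - sqrt(2)*k^3/2 + 8*k^3 - 4*sqrt(2)*k^2 + 14*k^2 - 15*sqrt(2)*k/2 - 8*k - 15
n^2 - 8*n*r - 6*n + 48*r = (n - 6)*(n - 8*r)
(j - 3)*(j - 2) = j^2 - 5*j + 6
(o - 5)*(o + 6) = o^2 + o - 30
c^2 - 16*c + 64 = (c - 8)^2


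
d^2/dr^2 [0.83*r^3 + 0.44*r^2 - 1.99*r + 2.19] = 4.98*r + 0.88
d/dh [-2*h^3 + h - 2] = 1 - 6*h^2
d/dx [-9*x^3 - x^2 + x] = -27*x^2 - 2*x + 1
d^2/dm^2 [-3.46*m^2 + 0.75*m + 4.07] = -6.92000000000000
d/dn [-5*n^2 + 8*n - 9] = 8 - 10*n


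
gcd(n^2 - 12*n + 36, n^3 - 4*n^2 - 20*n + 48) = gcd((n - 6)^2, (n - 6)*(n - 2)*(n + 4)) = n - 6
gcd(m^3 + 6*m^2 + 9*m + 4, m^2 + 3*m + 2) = m + 1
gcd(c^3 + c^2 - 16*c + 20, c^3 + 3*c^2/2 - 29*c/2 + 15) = c^2 + 3*c - 10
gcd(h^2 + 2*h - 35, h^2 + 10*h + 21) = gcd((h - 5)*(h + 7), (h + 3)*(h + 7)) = h + 7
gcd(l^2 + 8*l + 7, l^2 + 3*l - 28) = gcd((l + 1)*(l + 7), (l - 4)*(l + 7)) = l + 7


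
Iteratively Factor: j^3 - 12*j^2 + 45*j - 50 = (j - 2)*(j^2 - 10*j + 25) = (j - 5)*(j - 2)*(j - 5)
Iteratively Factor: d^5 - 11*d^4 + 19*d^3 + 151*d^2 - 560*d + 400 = (d - 5)*(d^4 - 6*d^3 - 11*d^2 + 96*d - 80) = (d - 5)*(d - 1)*(d^3 - 5*d^2 - 16*d + 80) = (d - 5)*(d - 1)*(d + 4)*(d^2 - 9*d + 20) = (d - 5)*(d - 4)*(d - 1)*(d + 4)*(d - 5)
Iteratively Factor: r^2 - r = (r)*(r - 1)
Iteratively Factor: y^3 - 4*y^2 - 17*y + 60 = (y + 4)*(y^2 - 8*y + 15) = (y - 5)*(y + 4)*(y - 3)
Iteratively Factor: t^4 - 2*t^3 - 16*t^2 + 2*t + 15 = (t + 3)*(t^3 - 5*t^2 - t + 5) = (t - 1)*(t + 3)*(t^2 - 4*t - 5) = (t - 5)*(t - 1)*(t + 3)*(t + 1)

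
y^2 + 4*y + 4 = (y + 2)^2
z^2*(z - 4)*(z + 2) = z^4 - 2*z^3 - 8*z^2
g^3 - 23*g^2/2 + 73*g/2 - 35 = (g - 7)*(g - 5/2)*(g - 2)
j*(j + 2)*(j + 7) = j^3 + 9*j^2 + 14*j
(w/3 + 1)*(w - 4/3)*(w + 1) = w^3/3 + 8*w^2/9 - 7*w/9 - 4/3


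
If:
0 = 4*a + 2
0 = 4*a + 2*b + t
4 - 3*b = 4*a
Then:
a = -1/2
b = 2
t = -2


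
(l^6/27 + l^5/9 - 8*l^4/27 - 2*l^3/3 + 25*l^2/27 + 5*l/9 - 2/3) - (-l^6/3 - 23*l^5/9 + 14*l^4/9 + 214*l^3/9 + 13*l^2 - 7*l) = 10*l^6/27 + 8*l^5/3 - 50*l^4/27 - 220*l^3/9 - 326*l^2/27 + 68*l/9 - 2/3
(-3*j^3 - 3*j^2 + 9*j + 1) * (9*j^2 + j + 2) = -27*j^5 - 30*j^4 + 72*j^3 + 12*j^2 + 19*j + 2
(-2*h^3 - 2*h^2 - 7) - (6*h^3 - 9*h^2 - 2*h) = -8*h^3 + 7*h^2 + 2*h - 7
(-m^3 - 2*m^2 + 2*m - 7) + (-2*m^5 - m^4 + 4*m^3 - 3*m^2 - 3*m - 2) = -2*m^5 - m^4 + 3*m^3 - 5*m^2 - m - 9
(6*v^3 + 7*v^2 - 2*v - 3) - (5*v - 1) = 6*v^3 + 7*v^2 - 7*v - 2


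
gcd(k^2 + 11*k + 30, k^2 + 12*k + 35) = k + 5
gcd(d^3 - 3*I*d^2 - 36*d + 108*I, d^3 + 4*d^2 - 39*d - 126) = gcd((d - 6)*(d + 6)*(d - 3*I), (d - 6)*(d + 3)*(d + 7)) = d - 6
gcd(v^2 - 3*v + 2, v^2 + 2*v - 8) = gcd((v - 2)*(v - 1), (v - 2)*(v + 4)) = v - 2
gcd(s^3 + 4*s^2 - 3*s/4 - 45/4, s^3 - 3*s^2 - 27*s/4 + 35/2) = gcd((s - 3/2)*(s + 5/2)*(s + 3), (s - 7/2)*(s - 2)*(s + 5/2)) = s + 5/2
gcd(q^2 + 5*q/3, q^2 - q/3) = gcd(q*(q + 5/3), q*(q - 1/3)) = q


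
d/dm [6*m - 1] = 6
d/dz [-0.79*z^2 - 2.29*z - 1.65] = -1.58*z - 2.29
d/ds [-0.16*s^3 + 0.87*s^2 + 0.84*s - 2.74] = -0.48*s^2 + 1.74*s + 0.84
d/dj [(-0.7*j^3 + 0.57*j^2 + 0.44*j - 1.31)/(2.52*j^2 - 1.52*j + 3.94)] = (-1.764*j^4 + 2.128*j^3 - 10.2492*j^2 + 11.094*j - 0.2576)/(6.3504*j^4 - 7.6608*j^3 + 22.168*j^2 - 11.9776*j + 15.5236)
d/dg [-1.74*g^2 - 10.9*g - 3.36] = -3.48*g - 10.9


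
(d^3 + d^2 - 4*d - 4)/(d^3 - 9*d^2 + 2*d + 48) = (d^2 - d - 2)/(d^2 - 11*d + 24)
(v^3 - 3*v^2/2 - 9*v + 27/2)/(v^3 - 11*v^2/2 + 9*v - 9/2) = (v + 3)/(v - 1)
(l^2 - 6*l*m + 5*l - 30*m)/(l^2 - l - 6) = (-l^2 + 6*l*m - 5*l + 30*m)/(-l^2 + l + 6)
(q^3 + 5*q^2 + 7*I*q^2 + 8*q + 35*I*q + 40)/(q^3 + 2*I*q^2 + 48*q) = (q^2 + q*(5 - I) - 5*I)/(q*(q - 6*I))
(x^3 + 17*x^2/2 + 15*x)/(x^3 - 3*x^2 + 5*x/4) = 2*(2*x^2 + 17*x + 30)/(4*x^2 - 12*x + 5)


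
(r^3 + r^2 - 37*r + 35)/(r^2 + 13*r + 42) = (r^2 - 6*r + 5)/(r + 6)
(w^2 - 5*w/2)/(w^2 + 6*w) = (w - 5/2)/(w + 6)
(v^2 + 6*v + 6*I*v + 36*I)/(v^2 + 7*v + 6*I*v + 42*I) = (v + 6)/(v + 7)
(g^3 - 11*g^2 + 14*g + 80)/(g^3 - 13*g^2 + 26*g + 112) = (g - 5)/(g - 7)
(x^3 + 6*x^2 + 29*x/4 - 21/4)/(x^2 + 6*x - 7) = (4*x^3 + 24*x^2 + 29*x - 21)/(4*(x^2 + 6*x - 7))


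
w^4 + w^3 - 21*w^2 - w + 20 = (w - 4)*(w - 1)*(w + 1)*(w + 5)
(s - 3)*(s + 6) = s^2 + 3*s - 18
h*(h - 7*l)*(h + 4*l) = h^3 - 3*h^2*l - 28*h*l^2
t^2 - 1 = (t - 1)*(t + 1)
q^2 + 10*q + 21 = (q + 3)*(q + 7)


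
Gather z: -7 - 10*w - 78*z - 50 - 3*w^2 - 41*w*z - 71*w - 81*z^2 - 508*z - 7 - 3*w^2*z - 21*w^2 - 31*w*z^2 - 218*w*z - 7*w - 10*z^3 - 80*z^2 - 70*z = -24*w^2 - 88*w - 10*z^3 + z^2*(-31*w - 161) + z*(-3*w^2 - 259*w - 656) - 64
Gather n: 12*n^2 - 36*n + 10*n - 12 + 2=12*n^2 - 26*n - 10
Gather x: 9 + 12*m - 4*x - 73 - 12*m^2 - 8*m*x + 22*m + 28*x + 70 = -12*m^2 + 34*m + x*(24 - 8*m) + 6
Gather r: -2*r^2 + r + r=-2*r^2 + 2*r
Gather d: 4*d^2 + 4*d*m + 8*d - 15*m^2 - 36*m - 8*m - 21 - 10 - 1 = 4*d^2 + d*(4*m + 8) - 15*m^2 - 44*m - 32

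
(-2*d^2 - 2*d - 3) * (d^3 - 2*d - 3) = -2*d^5 - 2*d^4 + d^3 + 10*d^2 + 12*d + 9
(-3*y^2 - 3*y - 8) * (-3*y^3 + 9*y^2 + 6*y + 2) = 9*y^5 - 18*y^4 - 21*y^3 - 96*y^2 - 54*y - 16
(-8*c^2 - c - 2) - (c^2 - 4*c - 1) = -9*c^2 + 3*c - 1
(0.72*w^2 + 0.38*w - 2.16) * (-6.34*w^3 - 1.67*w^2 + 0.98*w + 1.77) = -4.5648*w^5 - 3.6116*w^4 + 13.7654*w^3 + 5.254*w^2 - 1.4442*w - 3.8232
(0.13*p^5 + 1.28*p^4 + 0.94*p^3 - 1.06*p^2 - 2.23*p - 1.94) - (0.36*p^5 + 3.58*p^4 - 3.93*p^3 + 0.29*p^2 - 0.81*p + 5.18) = -0.23*p^5 - 2.3*p^4 + 4.87*p^3 - 1.35*p^2 - 1.42*p - 7.12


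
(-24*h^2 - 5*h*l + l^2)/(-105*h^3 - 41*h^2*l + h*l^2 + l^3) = (8*h - l)/(35*h^2 + 2*h*l - l^2)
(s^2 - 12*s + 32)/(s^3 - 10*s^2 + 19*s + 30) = (s^2 - 12*s + 32)/(s^3 - 10*s^2 + 19*s + 30)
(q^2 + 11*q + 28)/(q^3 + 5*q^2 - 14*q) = (q + 4)/(q*(q - 2))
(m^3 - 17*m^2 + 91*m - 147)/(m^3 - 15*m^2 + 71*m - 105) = (m - 7)/(m - 5)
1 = 1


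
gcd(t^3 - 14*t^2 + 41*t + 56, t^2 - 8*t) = t - 8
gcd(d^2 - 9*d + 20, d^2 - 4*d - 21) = 1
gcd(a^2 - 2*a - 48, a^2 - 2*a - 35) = 1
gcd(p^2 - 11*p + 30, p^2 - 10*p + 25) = p - 5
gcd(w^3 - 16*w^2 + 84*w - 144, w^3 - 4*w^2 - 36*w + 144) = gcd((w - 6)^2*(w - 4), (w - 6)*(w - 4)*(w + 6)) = w^2 - 10*w + 24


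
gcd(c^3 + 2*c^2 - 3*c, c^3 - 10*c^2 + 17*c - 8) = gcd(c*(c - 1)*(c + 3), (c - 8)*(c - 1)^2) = c - 1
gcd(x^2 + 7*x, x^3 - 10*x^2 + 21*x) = x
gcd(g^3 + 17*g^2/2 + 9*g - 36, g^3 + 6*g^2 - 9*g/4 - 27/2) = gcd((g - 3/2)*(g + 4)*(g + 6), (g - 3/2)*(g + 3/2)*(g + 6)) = g^2 + 9*g/2 - 9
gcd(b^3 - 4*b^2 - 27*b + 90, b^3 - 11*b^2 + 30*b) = b - 6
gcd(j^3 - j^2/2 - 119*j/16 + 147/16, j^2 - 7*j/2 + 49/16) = j^2 - 7*j/2 + 49/16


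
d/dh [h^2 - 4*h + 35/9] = 2*h - 4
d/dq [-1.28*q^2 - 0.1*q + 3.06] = -2.56*q - 0.1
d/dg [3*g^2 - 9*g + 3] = 6*g - 9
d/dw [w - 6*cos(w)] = 6*sin(w) + 1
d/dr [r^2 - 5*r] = 2*r - 5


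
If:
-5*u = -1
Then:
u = 1/5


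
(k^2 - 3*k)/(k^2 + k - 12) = k/(k + 4)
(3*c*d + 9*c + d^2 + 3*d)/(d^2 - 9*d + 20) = (3*c*d + 9*c + d^2 + 3*d)/(d^2 - 9*d + 20)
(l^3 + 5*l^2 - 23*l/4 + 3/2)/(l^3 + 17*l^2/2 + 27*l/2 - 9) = (l - 1/2)/(l + 3)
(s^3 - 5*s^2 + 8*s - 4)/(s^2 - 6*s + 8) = (s^2 - 3*s + 2)/(s - 4)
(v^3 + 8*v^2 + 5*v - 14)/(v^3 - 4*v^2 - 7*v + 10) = (v + 7)/(v - 5)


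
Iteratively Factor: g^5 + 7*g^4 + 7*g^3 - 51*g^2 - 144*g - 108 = (g + 2)*(g^4 + 5*g^3 - 3*g^2 - 45*g - 54) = (g - 3)*(g + 2)*(g^3 + 8*g^2 + 21*g + 18) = (g - 3)*(g + 2)*(g + 3)*(g^2 + 5*g + 6) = (g - 3)*(g + 2)*(g + 3)^2*(g + 2)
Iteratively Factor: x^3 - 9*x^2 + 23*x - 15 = (x - 5)*(x^2 - 4*x + 3) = (x - 5)*(x - 1)*(x - 3)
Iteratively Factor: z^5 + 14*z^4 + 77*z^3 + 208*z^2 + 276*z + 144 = (z + 4)*(z^4 + 10*z^3 + 37*z^2 + 60*z + 36) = (z + 2)*(z + 4)*(z^3 + 8*z^2 + 21*z + 18) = (z + 2)^2*(z + 4)*(z^2 + 6*z + 9) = (z + 2)^2*(z + 3)*(z + 4)*(z + 3)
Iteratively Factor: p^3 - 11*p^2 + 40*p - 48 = (p - 3)*(p^2 - 8*p + 16) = (p - 4)*(p - 3)*(p - 4)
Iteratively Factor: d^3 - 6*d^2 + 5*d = (d)*(d^2 - 6*d + 5) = d*(d - 5)*(d - 1)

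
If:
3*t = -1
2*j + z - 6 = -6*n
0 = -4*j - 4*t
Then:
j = 1/3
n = 8/9 - z/6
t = -1/3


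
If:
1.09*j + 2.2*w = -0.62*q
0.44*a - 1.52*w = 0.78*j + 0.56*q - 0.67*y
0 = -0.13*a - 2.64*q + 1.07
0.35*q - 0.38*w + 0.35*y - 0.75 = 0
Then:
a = 0.30245709844486 - 1.62436470642022*y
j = 3.03574214949364 - 2.05320035459091*y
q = 0.0799876559979653*y + 0.390409309546276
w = 0.994725472629705*y - 1.6140966885758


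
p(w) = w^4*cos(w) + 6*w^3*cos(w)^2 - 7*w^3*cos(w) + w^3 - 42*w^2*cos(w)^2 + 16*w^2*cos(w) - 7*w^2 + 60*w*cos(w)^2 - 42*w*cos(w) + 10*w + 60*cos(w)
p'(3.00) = -13.50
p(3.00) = -11.58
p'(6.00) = 594.01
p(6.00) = 318.07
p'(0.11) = 12.93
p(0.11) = 62.27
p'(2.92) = -16.50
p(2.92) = -10.38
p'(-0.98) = 27.99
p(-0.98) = 19.12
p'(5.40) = 249.06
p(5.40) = 55.44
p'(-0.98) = 27.99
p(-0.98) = 19.12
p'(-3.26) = 825.14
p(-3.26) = -1696.99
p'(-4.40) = -1891.78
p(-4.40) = -883.60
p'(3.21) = -1.50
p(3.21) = -13.24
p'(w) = -w^4*sin(w) - 12*w^3*sin(w)*cos(w) + 7*w^3*sin(w) + 4*w^3*cos(w) + 84*w^2*sin(w)*cos(w) - 16*w^2*sin(w) + 18*w^2*cos(w)^2 - 21*w^2*cos(w) + 3*w^2 - 120*w*sin(w)*cos(w) + 42*w*sin(w) - 84*w*cos(w)^2 + 32*w*cos(w) - 14*w - 60*sin(w) + 60*cos(w)^2 - 42*cos(w) + 10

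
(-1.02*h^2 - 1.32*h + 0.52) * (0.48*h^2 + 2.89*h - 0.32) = -0.4896*h^4 - 3.5814*h^3 - 3.2388*h^2 + 1.9252*h - 0.1664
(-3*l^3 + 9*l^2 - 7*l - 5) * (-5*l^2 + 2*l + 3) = 15*l^5 - 51*l^4 + 44*l^3 + 38*l^2 - 31*l - 15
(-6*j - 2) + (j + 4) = 2 - 5*j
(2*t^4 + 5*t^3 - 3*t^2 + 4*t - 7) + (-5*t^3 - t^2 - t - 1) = 2*t^4 - 4*t^2 + 3*t - 8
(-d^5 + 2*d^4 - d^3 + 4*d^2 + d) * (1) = -d^5 + 2*d^4 - d^3 + 4*d^2 + d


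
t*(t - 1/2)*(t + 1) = t^3 + t^2/2 - t/2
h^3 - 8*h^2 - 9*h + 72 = (h - 8)*(h - 3)*(h + 3)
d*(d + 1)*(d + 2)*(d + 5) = d^4 + 8*d^3 + 17*d^2 + 10*d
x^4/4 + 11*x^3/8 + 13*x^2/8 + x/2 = x*(x/4 + 1)*(x + 1/2)*(x + 1)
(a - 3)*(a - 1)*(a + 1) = a^3 - 3*a^2 - a + 3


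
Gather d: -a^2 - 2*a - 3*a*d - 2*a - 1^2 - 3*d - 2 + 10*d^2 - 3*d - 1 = -a^2 - 4*a + 10*d^2 + d*(-3*a - 6) - 4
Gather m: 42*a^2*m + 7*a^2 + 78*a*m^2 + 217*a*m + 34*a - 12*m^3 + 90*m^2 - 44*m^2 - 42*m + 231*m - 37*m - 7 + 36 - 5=7*a^2 + 34*a - 12*m^3 + m^2*(78*a + 46) + m*(42*a^2 + 217*a + 152) + 24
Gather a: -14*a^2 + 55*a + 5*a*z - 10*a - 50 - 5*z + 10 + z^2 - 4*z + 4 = -14*a^2 + a*(5*z + 45) + z^2 - 9*z - 36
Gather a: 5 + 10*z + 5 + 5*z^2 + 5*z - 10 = 5*z^2 + 15*z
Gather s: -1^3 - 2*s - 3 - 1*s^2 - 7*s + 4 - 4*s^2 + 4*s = -5*s^2 - 5*s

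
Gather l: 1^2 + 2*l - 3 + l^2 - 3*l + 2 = l^2 - l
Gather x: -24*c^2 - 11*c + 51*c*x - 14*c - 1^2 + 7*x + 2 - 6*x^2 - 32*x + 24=-24*c^2 - 25*c - 6*x^2 + x*(51*c - 25) + 25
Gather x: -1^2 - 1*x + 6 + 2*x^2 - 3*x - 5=2*x^2 - 4*x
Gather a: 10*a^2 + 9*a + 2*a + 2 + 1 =10*a^2 + 11*a + 3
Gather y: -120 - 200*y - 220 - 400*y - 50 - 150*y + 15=-750*y - 375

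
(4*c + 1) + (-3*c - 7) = c - 6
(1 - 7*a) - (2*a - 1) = 2 - 9*a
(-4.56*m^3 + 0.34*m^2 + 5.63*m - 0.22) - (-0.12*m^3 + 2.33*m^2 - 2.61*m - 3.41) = -4.44*m^3 - 1.99*m^2 + 8.24*m + 3.19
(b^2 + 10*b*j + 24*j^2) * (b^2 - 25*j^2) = b^4 + 10*b^3*j - b^2*j^2 - 250*b*j^3 - 600*j^4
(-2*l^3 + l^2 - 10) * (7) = -14*l^3 + 7*l^2 - 70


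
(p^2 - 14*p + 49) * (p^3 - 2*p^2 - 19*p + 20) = p^5 - 16*p^4 + 58*p^3 + 188*p^2 - 1211*p + 980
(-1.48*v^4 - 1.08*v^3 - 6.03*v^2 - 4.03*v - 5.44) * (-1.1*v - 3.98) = 1.628*v^5 + 7.0784*v^4 + 10.9314*v^3 + 28.4324*v^2 + 22.0234*v + 21.6512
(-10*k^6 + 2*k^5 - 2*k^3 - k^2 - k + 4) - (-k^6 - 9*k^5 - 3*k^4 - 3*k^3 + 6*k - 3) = -9*k^6 + 11*k^5 + 3*k^4 + k^3 - k^2 - 7*k + 7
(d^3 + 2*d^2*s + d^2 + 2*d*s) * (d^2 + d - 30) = d^5 + 2*d^4*s + 2*d^4 + 4*d^3*s - 29*d^3 - 58*d^2*s - 30*d^2 - 60*d*s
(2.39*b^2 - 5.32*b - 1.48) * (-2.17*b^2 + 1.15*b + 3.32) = -5.1863*b^4 + 14.2929*b^3 + 5.0284*b^2 - 19.3644*b - 4.9136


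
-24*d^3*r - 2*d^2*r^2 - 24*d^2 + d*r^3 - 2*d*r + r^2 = (-6*d + r)*(4*d + r)*(d*r + 1)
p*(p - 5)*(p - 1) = p^3 - 6*p^2 + 5*p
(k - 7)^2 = k^2 - 14*k + 49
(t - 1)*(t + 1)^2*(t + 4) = t^4 + 5*t^3 + 3*t^2 - 5*t - 4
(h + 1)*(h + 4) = h^2 + 5*h + 4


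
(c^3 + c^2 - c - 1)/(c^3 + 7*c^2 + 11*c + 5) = (c - 1)/(c + 5)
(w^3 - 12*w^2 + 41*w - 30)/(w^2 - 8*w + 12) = (w^2 - 6*w + 5)/(w - 2)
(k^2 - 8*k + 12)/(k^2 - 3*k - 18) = (k - 2)/(k + 3)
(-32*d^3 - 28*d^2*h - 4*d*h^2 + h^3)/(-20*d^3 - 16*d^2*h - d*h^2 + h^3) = (8*d - h)/(5*d - h)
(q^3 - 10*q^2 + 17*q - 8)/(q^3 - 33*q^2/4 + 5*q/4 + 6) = 4*(q - 1)/(4*q + 3)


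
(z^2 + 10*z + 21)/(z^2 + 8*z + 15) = (z + 7)/(z + 5)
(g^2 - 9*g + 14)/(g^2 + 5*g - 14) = (g - 7)/(g + 7)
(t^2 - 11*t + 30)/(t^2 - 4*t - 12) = (t - 5)/(t + 2)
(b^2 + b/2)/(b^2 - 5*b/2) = (2*b + 1)/(2*b - 5)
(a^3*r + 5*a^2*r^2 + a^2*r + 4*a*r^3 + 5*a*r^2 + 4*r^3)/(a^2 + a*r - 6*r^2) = r*(a^3 + 5*a^2*r + a^2 + 4*a*r^2 + 5*a*r + 4*r^2)/(a^2 + a*r - 6*r^2)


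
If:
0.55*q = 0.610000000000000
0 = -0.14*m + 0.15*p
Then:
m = 1.07142857142857*p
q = 1.11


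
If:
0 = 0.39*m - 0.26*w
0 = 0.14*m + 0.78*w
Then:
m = 0.00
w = 0.00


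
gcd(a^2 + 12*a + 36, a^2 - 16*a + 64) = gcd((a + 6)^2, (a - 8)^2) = 1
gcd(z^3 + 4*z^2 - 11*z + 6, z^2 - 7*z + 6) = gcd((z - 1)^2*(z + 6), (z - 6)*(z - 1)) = z - 1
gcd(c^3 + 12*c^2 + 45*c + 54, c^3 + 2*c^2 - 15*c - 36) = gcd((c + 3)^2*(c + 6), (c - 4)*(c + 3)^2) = c^2 + 6*c + 9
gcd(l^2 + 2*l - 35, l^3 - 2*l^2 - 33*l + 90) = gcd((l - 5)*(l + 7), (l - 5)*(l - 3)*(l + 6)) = l - 5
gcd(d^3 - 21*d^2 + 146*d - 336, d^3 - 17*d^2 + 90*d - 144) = d^2 - 14*d + 48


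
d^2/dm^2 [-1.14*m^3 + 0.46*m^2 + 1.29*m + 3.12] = 0.92 - 6.84*m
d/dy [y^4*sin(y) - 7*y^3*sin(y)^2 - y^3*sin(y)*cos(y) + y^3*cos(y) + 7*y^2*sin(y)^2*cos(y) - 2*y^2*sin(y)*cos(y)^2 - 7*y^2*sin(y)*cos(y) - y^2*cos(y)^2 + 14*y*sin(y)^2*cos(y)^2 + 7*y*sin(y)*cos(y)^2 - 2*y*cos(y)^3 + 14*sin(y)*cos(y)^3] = y^4*cos(y) + 3*y^3*sin(y) - 7*y^3*sin(2*y) - y^3*cos(2*y) - 7*y^2*sin(y)/4 - y^2*sin(2*y)/2 + 21*y^2*sin(3*y)/4 + 5*y^2*cos(y)/2 + 7*y^2*cos(2*y)/2 - 3*y^2*cos(3*y)/2 - 21*y^2/2 + y*sin(y)/2 - 7*y*sin(2*y) + y*sin(3*y)/2 + 7*y*sin(4*y) + 21*y*cos(y)/4 - y*cos(2*y) + 7*y*cos(3*y)/4 - y + 21*(1 - cos(2*y))^2/2 + 7*sin(y)/4 + 7*sin(3*y)/4 - 3*cos(y)/2 + 28*cos(2*y) - cos(3*y)/2 - 14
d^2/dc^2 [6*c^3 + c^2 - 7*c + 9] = 36*c + 2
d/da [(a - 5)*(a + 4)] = 2*a - 1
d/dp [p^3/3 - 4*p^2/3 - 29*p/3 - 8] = p^2 - 8*p/3 - 29/3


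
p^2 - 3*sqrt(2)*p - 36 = (p - 6*sqrt(2))*(p + 3*sqrt(2))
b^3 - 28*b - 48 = (b - 6)*(b + 2)*(b + 4)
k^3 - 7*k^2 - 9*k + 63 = (k - 7)*(k - 3)*(k + 3)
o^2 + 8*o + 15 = (o + 3)*(o + 5)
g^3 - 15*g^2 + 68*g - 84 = (g - 7)*(g - 6)*(g - 2)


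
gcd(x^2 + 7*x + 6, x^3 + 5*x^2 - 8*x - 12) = x^2 + 7*x + 6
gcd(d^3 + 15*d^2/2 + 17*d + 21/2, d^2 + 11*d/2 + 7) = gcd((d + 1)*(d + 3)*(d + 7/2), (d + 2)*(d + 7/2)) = d + 7/2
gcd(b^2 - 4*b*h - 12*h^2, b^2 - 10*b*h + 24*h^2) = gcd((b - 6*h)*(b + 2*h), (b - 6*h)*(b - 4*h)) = b - 6*h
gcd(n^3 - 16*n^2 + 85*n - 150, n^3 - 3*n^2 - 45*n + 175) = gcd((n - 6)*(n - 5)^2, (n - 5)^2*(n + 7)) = n^2 - 10*n + 25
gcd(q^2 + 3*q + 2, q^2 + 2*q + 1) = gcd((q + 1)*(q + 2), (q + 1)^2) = q + 1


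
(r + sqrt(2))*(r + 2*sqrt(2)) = r^2 + 3*sqrt(2)*r + 4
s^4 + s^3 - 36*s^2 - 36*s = s*(s - 6)*(s + 1)*(s + 6)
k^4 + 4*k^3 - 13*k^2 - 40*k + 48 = (k - 3)*(k - 1)*(k + 4)^2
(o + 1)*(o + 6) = o^2 + 7*o + 6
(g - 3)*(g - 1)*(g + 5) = g^3 + g^2 - 17*g + 15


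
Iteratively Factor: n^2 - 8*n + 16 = (n - 4)*(n - 4)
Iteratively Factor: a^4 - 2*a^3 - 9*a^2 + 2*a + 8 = (a + 1)*(a^3 - 3*a^2 - 6*a + 8) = (a - 1)*(a + 1)*(a^2 - 2*a - 8) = (a - 4)*(a - 1)*(a + 1)*(a + 2)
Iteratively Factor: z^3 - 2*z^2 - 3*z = (z + 1)*(z^2 - 3*z) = (z - 3)*(z + 1)*(z)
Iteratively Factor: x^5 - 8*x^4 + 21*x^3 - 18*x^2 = (x)*(x^4 - 8*x^3 + 21*x^2 - 18*x) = x*(x - 2)*(x^3 - 6*x^2 + 9*x) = x*(x - 3)*(x - 2)*(x^2 - 3*x) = x^2*(x - 3)*(x - 2)*(x - 3)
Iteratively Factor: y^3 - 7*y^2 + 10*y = (y)*(y^2 - 7*y + 10) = y*(y - 2)*(y - 5)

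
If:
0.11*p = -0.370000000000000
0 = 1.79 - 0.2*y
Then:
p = -3.36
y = 8.95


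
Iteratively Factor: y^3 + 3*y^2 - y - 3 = (y + 1)*(y^2 + 2*y - 3) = (y - 1)*(y + 1)*(y + 3)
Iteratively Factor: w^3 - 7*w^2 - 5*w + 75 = (w - 5)*(w^2 - 2*w - 15) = (w - 5)*(w + 3)*(w - 5)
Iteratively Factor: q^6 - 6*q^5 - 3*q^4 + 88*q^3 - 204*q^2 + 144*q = (q)*(q^5 - 6*q^4 - 3*q^3 + 88*q^2 - 204*q + 144) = q*(q - 2)*(q^4 - 4*q^3 - 11*q^2 + 66*q - 72) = q*(q - 3)*(q - 2)*(q^3 - q^2 - 14*q + 24) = q*(q - 3)*(q - 2)*(q + 4)*(q^2 - 5*q + 6) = q*(q - 3)^2*(q - 2)*(q + 4)*(q - 2)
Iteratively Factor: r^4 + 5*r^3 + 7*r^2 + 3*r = (r)*(r^3 + 5*r^2 + 7*r + 3) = r*(r + 1)*(r^2 + 4*r + 3) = r*(r + 1)^2*(r + 3)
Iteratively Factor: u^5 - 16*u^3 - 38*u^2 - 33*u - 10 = (u + 1)*(u^4 - u^3 - 15*u^2 - 23*u - 10) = (u + 1)^2*(u^3 - 2*u^2 - 13*u - 10) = (u + 1)^2*(u + 2)*(u^2 - 4*u - 5) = (u + 1)^3*(u + 2)*(u - 5)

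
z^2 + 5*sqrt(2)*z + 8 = (z + sqrt(2))*(z + 4*sqrt(2))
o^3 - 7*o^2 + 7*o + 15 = (o - 5)*(o - 3)*(o + 1)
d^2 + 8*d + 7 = (d + 1)*(d + 7)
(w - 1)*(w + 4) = w^2 + 3*w - 4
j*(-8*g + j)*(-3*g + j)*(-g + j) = -24*g^3*j + 35*g^2*j^2 - 12*g*j^3 + j^4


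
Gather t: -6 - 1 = -7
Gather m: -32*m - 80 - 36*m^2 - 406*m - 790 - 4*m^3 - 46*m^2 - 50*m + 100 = -4*m^3 - 82*m^2 - 488*m - 770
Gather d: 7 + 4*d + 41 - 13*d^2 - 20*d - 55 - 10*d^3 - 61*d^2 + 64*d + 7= -10*d^3 - 74*d^2 + 48*d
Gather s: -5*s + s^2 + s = s^2 - 4*s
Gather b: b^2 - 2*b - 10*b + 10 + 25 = b^2 - 12*b + 35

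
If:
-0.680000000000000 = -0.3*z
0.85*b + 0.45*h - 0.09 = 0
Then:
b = 0.105882352941176 - 0.529411764705882*h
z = 2.27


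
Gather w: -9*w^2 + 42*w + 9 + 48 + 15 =-9*w^2 + 42*w + 72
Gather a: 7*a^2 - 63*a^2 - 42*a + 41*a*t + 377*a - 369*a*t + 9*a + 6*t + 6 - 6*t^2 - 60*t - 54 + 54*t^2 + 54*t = -56*a^2 + a*(344 - 328*t) + 48*t^2 - 48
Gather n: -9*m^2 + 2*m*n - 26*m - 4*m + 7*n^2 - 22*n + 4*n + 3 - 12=-9*m^2 - 30*m + 7*n^2 + n*(2*m - 18) - 9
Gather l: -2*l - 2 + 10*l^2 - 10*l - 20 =10*l^2 - 12*l - 22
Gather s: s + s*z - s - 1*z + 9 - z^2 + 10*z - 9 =s*z - z^2 + 9*z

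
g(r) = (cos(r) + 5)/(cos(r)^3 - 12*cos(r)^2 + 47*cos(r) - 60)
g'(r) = (cos(r) + 5)*(3*sin(r)*cos(r)^2 - 24*sin(r)*cos(r) + 47*sin(r))/(cos(r)^3 - 12*cos(r)^2 + 47*cos(r) - 60)^2 - sin(r)/(cos(r)^3 - 12*cos(r)^2 + 47*cos(r) - 60) = (-237*cos(r) + 3*cos(2*r) + cos(3*r) + 593)*sin(r)/(2*(cos(r)^3 - 12*cos(r)^2 + 47*cos(r) - 60)^2)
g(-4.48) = -0.07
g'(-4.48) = 0.06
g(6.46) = -0.25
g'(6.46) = 0.05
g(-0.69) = -0.19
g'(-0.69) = -0.14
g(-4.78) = -0.09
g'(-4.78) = 0.09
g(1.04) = -0.14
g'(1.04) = 0.13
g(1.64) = -0.08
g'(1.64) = 0.08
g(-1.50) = -0.09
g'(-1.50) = -0.09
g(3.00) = -0.03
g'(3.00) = 0.00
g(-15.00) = -0.04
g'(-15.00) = -0.02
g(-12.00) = -0.21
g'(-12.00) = 0.13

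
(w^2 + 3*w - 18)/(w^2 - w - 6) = (w + 6)/(w + 2)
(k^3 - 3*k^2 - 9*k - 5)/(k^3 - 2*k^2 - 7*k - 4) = (k - 5)/(k - 4)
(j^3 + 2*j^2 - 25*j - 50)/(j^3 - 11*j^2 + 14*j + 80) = (j + 5)/(j - 8)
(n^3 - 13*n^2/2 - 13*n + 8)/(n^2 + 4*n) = (n^3 - 13*n^2/2 - 13*n + 8)/(n*(n + 4))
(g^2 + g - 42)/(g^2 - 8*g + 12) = (g + 7)/(g - 2)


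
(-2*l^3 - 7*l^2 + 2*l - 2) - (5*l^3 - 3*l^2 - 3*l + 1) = -7*l^3 - 4*l^2 + 5*l - 3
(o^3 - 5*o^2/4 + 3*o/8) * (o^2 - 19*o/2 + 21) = o^5 - 43*o^4/4 + 133*o^3/4 - 477*o^2/16 + 63*o/8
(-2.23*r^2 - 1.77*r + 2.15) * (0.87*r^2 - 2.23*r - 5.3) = -1.9401*r^4 + 3.433*r^3 + 17.6366*r^2 + 4.5865*r - 11.395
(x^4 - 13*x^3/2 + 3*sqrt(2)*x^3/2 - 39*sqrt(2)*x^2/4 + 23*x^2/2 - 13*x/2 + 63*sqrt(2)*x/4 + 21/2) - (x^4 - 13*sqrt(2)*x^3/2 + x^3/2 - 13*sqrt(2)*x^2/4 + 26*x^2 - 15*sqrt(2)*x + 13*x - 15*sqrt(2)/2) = -7*x^3 + 8*sqrt(2)*x^3 - 29*x^2/2 - 13*sqrt(2)*x^2/2 - 39*x/2 + 123*sqrt(2)*x/4 + 21/2 + 15*sqrt(2)/2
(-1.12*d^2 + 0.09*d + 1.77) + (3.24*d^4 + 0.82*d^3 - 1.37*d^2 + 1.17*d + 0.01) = 3.24*d^4 + 0.82*d^3 - 2.49*d^2 + 1.26*d + 1.78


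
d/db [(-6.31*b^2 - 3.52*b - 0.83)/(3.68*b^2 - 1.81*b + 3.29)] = (24.3747*b^2 - 35.411*b - 13.0831)/(13.5424*b^4 - 13.3216*b^3 + 27.4905*b^2 - 11.9098*b + 10.8241)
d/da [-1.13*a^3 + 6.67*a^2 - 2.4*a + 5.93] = -3.39*a^2 + 13.34*a - 2.4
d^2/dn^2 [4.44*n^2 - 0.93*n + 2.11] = 8.88000000000000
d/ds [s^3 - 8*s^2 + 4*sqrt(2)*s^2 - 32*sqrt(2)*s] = 3*s^2 - 16*s + 8*sqrt(2)*s - 32*sqrt(2)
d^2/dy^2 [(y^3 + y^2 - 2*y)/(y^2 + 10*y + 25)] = 18*(7*y + 5)/(y^4 + 20*y^3 + 150*y^2 + 500*y + 625)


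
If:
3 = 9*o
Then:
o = 1/3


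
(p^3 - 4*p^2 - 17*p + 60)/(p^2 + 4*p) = p - 8 + 15/p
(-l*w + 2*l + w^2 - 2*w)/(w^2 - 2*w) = (-l + w)/w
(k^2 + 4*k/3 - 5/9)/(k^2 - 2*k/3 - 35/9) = (3*k - 1)/(3*k - 7)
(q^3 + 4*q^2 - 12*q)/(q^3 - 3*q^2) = (q^2 + 4*q - 12)/(q*(q - 3))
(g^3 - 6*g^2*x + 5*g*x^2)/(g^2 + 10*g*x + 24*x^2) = g*(g^2 - 6*g*x + 5*x^2)/(g^2 + 10*g*x + 24*x^2)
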